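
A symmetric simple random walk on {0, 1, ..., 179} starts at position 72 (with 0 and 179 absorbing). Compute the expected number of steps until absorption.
E[τ | X_0 = 72] = 7704

Let v_k = E[τ | X_0 = k]. Boundary: v_0 = v_179 = 0. Recurrence: v_k = 1 + (v_{k-1} + v_{k+1})/2 for 1 ≤ k ≤ 178. The particular solution to v_k − (v_{k-1} + v_{k+1})/2 = 1 is v_k = −k^2. Adding homogeneous solution A + B k and matching boundaries gives v_k = k (179 − k). Substituting k = 72: v_72 = 72 · 107 = 7704.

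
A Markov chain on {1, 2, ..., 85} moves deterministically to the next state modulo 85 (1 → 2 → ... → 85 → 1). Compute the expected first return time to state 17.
E[T_17 | X_0 = 17] = 85

The chain cycles deterministically, so starting at state 17 it returns in exactly 85 steps. Equivalently, the stationary distribution is uniform π_j = 1/85 for every state j, so by Kac's formula E[T_17] = 1/π_17 = 85.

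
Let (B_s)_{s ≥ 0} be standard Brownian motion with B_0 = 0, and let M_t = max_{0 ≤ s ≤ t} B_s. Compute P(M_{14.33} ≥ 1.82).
P(M_{14.33} ≥ 1.82) = 2·P(B_{14.33} ≥ 1.82) = 2(1 − Φ(1.82/√14.33)) ≈ 0.6307

By the reflection principle for Brownian motion, P(M_t ≥ a) = 2 · P(B_t ≥ a) for a ≥ 0. Since B_t ~ N(0, t), P(B_t ≥ 1.82) = 1 − Φ(1.82/√t) = 1 − Φ(1.82/√14.33) = 1 − Φ(0.4808). So
  P(M_{14.33} ≥ 1.82) = 2(1 − Φ(0.4808)) ≈ 0.6307.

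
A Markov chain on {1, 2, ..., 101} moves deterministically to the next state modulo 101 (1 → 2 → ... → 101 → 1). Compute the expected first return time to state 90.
E[T_90 | X_0 = 90] = 101

The chain cycles deterministically, so starting at state 90 it returns in exactly 101 steps. Equivalently, the stationary distribution is uniform π_j = 1/101 for every state j, so by Kac's formula E[T_90] = 1/π_90 = 101.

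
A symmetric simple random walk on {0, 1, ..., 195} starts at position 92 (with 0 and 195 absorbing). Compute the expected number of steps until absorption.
E[τ | X_0 = 92] = 9476

Let v_k = E[τ | X_0 = k]. Boundary: v_0 = v_195 = 0. Recurrence: v_k = 1 + (v_{k-1} + v_{k+1})/2 for 1 ≤ k ≤ 194. The particular solution to v_k − (v_{k-1} + v_{k+1})/2 = 1 is v_k = −k^2. Adding homogeneous solution A + B k and matching boundaries gives v_k = k (195 − k). Substituting k = 92: v_92 = 92 · 103 = 9476.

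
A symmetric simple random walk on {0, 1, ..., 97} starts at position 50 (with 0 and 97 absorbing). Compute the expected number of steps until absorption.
E[τ | X_0 = 50] = 2350

Let v_k = E[τ | X_0 = k]. Boundary: v_0 = v_97 = 0. Recurrence: v_k = 1 + (v_{k-1} + v_{k+1})/2 for 1 ≤ k ≤ 96. The particular solution to v_k − (v_{k-1} + v_{k+1})/2 = 1 is v_k = −k^2. Adding homogeneous solution A + B k and matching boundaries gives v_k = k (97 − k). Substituting k = 50: v_50 = 50 · 47 = 2350.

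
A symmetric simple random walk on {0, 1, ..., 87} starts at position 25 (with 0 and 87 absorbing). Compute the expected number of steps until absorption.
E[τ | X_0 = 25] = 1550

Let v_k = E[τ | X_0 = k]. Boundary: v_0 = v_87 = 0. Recurrence: v_k = 1 + (v_{k-1} + v_{k+1})/2 for 1 ≤ k ≤ 86. The particular solution to v_k − (v_{k-1} + v_{k+1})/2 = 1 is v_k = −k^2. Adding homogeneous solution A + B k and matching boundaries gives v_k = k (87 − k). Substituting k = 25: v_25 = 25 · 62 = 1550.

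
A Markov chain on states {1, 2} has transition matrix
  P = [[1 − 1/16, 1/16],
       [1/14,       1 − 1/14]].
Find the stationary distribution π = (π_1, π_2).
π_1 = 8/15, π_2 = 7/15

Solve πP = π with π_1 + π_2 = 1. From πP = π: π_1 · (1 − 1/16) + π_2 · 1/14 = π_1 ⇒ π_2 · 1/14 = π_1 · 1/16 ⇒ π_2/π_1 = (1/16)/(1/14) = 7/8. Together with π_1 + π_2 = 1:
  π_1 = (1/14)/(1/16 + 1/14) = (1/14)/(15/112) = 8/15,
  π_2 = (1/16)/(1/16 + 1/14) = (1/16)/(15/112) = 7/15.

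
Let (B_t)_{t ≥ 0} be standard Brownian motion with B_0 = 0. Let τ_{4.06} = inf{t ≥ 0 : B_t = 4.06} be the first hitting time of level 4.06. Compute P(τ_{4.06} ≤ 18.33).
P(τ_{4.06} ≤ 18.33) = 2(1 − Φ(4.06/√18.33)) = 2(1 − Φ(0.9483)) ≈ 0.3430

By the reflection principle for standard BM, P(τ_b ≤ t) = 2 · P(B_t ≥ b). Since B_t ~ N(0, t), P(B_t ≥ 4.06) = 1 − Φ(4.06/√t) = 1 − Φ(4.06/√18.33) = 1 − Φ(0.9483) ≈ 0.17149. Doubling: P(τ_{4.06} ≤ 18.33) ≈ 2 · 0.17149 = 0.34298 ≈ 0.3430.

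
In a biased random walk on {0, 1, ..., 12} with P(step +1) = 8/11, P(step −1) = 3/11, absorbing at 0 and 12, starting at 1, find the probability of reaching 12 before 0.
P(hit 12 before 0) = (1 − (3/8)^1) / (1 − (3/8)^12) = 8589934592/13743789059

Let u_k denote P(reach 12 before 0 | start at k). Boundary: u_0 = 0, u_12 = 1. Recurrence: u_k = 8/11·u_{k+1} + 3/11·u_{k-1} for 1 ≤ k ≤ 11. Try u_k = A + B·r^k with r = q/p = (3/11)/(8/11) = 3/8. Substitution satisfies the recurrence; boundary conditions give:
  u_k = (1 − r^k) / (1 − r^N) = (1 − (3/8)^1) / (1 − (3/8)^12) = 8589934592/13743789059.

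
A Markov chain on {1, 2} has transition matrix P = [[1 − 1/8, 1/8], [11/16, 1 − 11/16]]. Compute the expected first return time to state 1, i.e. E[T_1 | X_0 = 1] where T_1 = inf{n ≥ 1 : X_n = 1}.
E[T_1 | X_0 = 1] = 1/π_1 = 13/11

For an irreducible recurrent Markov chain with stationary distribution π, E[T_i | X_0 = i] = 1/π_i (Kac's formula). Here π_1 = (11/16)/(1/8 + 11/16) = (11/16)/(13/16) = 11/13, so E[T_1 | X_0 = 1] = 1/π_1 = (1/8 + 11/16)/(11/16) = (13/16)/(11/16) = 13/11.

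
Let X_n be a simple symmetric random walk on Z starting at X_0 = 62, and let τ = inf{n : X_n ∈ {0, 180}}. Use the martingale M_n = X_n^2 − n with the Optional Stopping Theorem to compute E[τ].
E[τ] = 7316

M_n = X_n^2 − n is a martingale (since E[X_{n+1}^2 | F_n] = X_n^2 + 1). By OST (τ has finite mean in a bounded region), E[M_τ] = E[M_0] = X_0^2 − 0 = 62^2 = 3844. Also E[M_τ] = E[X_τ^2] − E[τ]. The walk exits at 0 or 180, with P(hit 180 first) = 62/180, so E[X_τ^2] = 180^2 · 62/180 + 0 = 11160. Thus E[τ] = E[X_τ^2] − E[M_τ] = 11160 − 3844 = 7316 = 62(180 − 62) = 7316.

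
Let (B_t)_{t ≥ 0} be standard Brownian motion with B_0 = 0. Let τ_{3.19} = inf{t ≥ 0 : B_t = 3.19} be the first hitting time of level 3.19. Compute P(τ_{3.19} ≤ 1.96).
P(τ_{3.19} ≤ 1.96) = 2(1 − Φ(3.19/√1.96)) = 2(1 − Φ(2.2786)) ≈ 0.0227

By the reflection principle for standard BM, P(τ_b ≤ t) = 2 · P(B_t ≥ b). Since B_t ~ N(0, t), P(B_t ≥ 3.19) = 1 − Φ(3.19/√t) = 1 − Φ(3.19/√1.96) = 1 − Φ(2.2786) ≈ 0.01135. Doubling: P(τ_{3.19} ≤ 1.96) ≈ 2 · 0.01135 = 0.02270 ≈ 0.0227.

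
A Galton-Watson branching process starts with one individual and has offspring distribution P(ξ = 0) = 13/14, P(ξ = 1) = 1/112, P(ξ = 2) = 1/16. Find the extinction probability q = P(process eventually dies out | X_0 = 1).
q = 1

Mean offspring μ = 0·13/14 + 1·1/112 + 2·1/16 = 15/112 ≤ 1. For μ ≤ 1 with offspring not concentrated at 1, the Galton-Watson process goes extinct almost surely, so q = 1.
(Algebraic check: The pgf is f(s) = 13/14 + 1/112·s + 1/16·s². The extinction probability q is the smallest fixed point of f in [0, 1]. Setting s = f(s):
  1/16·s² + (1/112 − 1)·s + 13/14 = 0
  1/16·s² − (13/14 + 1/16)·s + 13/14 = 0
which factors as (s − 1)·(1/16·s − 13/14) = 0, giving roots s = 1 and s = (13/14)/(1/16) = 104/7. Since 104/7 ≥ 1, the smallest root in [0, 1] is s = 1.)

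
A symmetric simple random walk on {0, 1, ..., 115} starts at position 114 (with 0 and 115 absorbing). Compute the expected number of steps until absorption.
E[τ | X_0 = 114] = 114

Let v_k = E[τ | X_0 = k]. Boundary: v_0 = v_115 = 0. Recurrence: v_k = 1 + (v_{k-1} + v_{k+1})/2 for 1 ≤ k ≤ 114. The particular solution to v_k − (v_{k-1} + v_{k+1})/2 = 1 is v_k = −k^2. Adding homogeneous solution A + B k and matching boundaries gives v_k = k (115 − k). Substituting k = 114: v_114 = 114 · 1 = 114.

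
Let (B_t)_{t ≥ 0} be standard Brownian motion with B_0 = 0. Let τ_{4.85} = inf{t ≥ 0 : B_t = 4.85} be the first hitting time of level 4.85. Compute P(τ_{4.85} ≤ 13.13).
P(τ_{4.85} ≤ 13.13) = 2(1 − Φ(4.85/√13.13)) = 2(1 − Φ(1.3385)) ≈ 0.1807

By the reflection principle for standard BM, P(τ_b ≤ t) = 2 · P(B_t ≥ b). Since B_t ~ N(0, t), P(B_t ≥ 4.85) = 1 − Φ(4.85/√t) = 1 − Φ(4.85/√13.13) = 1 − Φ(1.3385) ≈ 0.09037. Doubling: P(τ_{4.85} ≤ 13.13) ≈ 2 · 0.09037 = 0.18074 ≈ 0.1807.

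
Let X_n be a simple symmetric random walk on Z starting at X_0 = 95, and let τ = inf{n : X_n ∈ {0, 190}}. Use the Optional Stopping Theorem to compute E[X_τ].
E[X_τ] = 95

X_n is a martingale and τ is a bounded-mean stopping time (indeed τ is finite a.s. with bounded expectation since the walk is in a bounded region). By the OST, E[X_τ] = E[X_0] = 95. Equivalently: E[X_τ] = 190 · P(hit 190 first) + 0 · P(hit 0 first) = 190 · (95/190) = 95.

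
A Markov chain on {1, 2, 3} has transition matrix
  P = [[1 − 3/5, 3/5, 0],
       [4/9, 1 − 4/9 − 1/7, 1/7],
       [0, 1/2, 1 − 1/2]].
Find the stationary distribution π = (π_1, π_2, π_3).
π = (140/383, 189/383, 54/383)

This is a birth-death chain on three states, which satisfies detailed balance: π_1 · P_{12} = π_2 · P_{21} and π_2 · P_{23} = π_3 · P_{32}.
From π_1 · 3/5 = π_2 · 4/9: π_2/π_1 = (3/5)/(4/9) = 27/20.
From π_2 · 1/7 = π_3 · 1/2: π_3/π_2 = (1/7)/(1/2) = 2/7.
Take π_1 proportional to 1; then unnormalized π = (1, 27/20, 27/70). Normalize by dividing by the sum 383/140:
  π = (140/383, 189/383, 54/383).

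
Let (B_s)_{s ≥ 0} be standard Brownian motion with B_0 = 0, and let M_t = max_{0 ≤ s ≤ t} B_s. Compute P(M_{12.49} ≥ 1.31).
P(M_{12.49} ≥ 1.31) = 2·P(B_{12.49} ≥ 1.31) = 2(1 − Φ(1.31/√12.49)) ≈ 0.7109

By the reflection principle for Brownian motion, P(M_t ≥ a) = 2 · P(B_t ≥ a) for a ≥ 0. Since B_t ~ N(0, t), P(B_t ≥ 1.31) = 1 − Φ(1.31/√t) = 1 − Φ(1.31/√12.49) = 1 − Φ(0.3707). So
  P(M_{12.49} ≥ 1.31) = 2(1 − Φ(0.3707)) ≈ 0.7109.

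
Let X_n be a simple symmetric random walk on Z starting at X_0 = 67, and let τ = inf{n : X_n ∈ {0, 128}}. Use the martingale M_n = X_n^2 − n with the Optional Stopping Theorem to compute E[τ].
E[τ] = 4087

M_n = X_n^2 − n is a martingale (since E[X_{n+1}^2 | F_n] = X_n^2 + 1). By OST (τ has finite mean in a bounded region), E[M_τ] = E[M_0] = X_0^2 − 0 = 67^2 = 4489. Also E[M_τ] = E[X_τ^2] − E[τ]. The walk exits at 0 or 128, with P(hit 128 first) = 67/128, so E[X_τ^2] = 128^2 · 67/128 + 0 = 8576. Thus E[τ] = E[X_τ^2] − E[M_τ] = 8576 − 4489 = 4087 = 67(128 − 67) = 4087.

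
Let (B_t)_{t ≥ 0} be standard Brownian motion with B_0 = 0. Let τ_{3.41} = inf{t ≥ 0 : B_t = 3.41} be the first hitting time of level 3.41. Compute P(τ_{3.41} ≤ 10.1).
P(τ_{3.41} ≤ 10.1) = 2(1 − Φ(3.41/√10.1)) = 2(1 − Φ(1.0730)) ≈ 0.2833

By the reflection principle for standard BM, P(τ_b ≤ t) = 2 · P(B_t ≥ b). Since B_t ~ N(0, t), P(B_t ≥ 3.41) = 1 − Φ(3.41/√t) = 1 − Φ(3.41/√10.1) = 1 − Φ(1.0730) ≈ 0.14164. Doubling: P(τ_{3.41} ≤ 10.1) ≈ 2 · 0.14164 = 0.28328 ≈ 0.2833.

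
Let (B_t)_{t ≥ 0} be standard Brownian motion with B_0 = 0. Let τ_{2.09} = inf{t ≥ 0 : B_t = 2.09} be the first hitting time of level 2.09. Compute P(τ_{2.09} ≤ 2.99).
P(τ_{2.09} ≤ 2.99) = 2(1 − Φ(2.09/√2.99)) = 2(1 − Φ(1.2087)) ≈ 0.2268

By the reflection principle for standard BM, P(τ_b ≤ t) = 2 · P(B_t ≥ b). Since B_t ~ N(0, t), P(B_t ≥ 2.09) = 1 − Φ(2.09/√t) = 1 − Φ(2.09/√2.99) = 1 − Φ(1.2087) ≈ 0.11339. Doubling: P(τ_{2.09} ≤ 2.99) ≈ 2 · 0.11339 = 0.22678 ≈ 0.2268.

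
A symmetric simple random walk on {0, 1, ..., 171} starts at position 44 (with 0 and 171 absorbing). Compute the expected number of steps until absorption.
E[τ | X_0 = 44] = 5588

Let v_k = E[τ | X_0 = k]. Boundary: v_0 = v_171 = 0. Recurrence: v_k = 1 + (v_{k-1} + v_{k+1})/2 for 1 ≤ k ≤ 170. The particular solution to v_k − (v_{k-1} + v_{k+1})/2 = 1 is v_k = −k^2. Adding homogeneous solution A + B k and matching boundaries gives v_k = k (171 − k). Substituting k = 44: v_44 = 44 · 127 = 5588.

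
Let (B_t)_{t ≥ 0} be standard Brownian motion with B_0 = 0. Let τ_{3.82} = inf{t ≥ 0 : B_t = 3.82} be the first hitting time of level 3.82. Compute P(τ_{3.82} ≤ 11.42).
P(τ_{3.82} ≤ 11.42) = 2(1 − Φ(3.82/√11.42)) = 2(1 − Φ(1.1304)) ≈ 0.2583

By the reflection principle for standard BM, P(τ_b ≤ t) = 2 · P(B_t ≥ b). Since B_t ~ N(0, t), P(B_t ≥ 3.82) = 1 − Φ(3.82/√t) = 1 − Φ(3.82/√11.42) = 1 − Φ(1.1304) ≈ 0.12915. Doubling: P(τ_{3.82} ≤ 11.42) ≈ 2 · 0.12915 = 0.25830 ≈ 0.2583.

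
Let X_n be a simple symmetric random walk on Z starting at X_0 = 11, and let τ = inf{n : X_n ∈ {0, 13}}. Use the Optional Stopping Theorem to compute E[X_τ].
E[X_τ] = 11

X_n is a martingale and τ is a bounded-mean stopping time (indeed τ is finite a.s. with bounded expectation since the walk is in a bounded region). By the OST, E[X_τ] = E[X_0] = 11. Equivalently: E[X_τ] = 13 · P(hit 13 first) + 0 · P(hit 0 first) = 13 · (11/13) = 11.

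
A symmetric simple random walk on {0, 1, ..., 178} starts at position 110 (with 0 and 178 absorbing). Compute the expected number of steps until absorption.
E[τ | X_0 = 110] = 7480

Let v_k = E[τ | X_0 = k]. Boundary: v_0 = v_178 = 0. Recurrence: v_k = 1 + (v_{k-1} + v_{k+1})/2 for 1 ≤ k ≤ 177. The particular solution to v_k − (v_{k-1} + v_{k+1})/2 = 1 is v_k = −k^2. Adding homogeneous solution A + B k and matching boundaries gives v_k = k (178 − k). Substituting k = 110: v_110 = 110 · 68 = 7480.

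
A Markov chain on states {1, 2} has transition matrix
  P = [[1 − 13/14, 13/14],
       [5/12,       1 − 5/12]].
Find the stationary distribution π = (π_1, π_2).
π_1 = 35/113, π_2 = 78/113

Solve πP = π with π_1 + π_2 = 1. From πP = π: π_1 · (1 − 13/14) + π_2 · 5/12 = π_1 ⇒ π_2 · 5/12 = π_1 · 13/14 ⇒ π_2/π_1 = (13/14)/(5/12) = 78/35. Together with π_1 + π_2 = 1:
  π_1 = (5/12)/(13/14 + 5/12) = (5/12)/(113/84) = 35/113,
  π_2 = (13/14)/(13/14 + 5/12) = (13/14)/(113/84) = 78/113.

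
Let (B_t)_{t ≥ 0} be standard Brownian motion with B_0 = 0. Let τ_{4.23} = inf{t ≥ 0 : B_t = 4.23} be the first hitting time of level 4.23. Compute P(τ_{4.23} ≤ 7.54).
P(τ_{4.23} ≤ 7.54) = 2(1 − Φ(4.23/√7.54)) = 2(1 − Φ(1.5405)) ≈ 0.1234

By the reflection principle for standard BM, P(τ_b ≤ t) = 2 · P(B_t ≥ b). Since B_t ~ N(0, t), P(B_t ≥ 4.23) = 1 − Φ(4.23/√t) = 1 − Φ(4.23/√7.54) = 1 − Φ(1.5405) ≈ 0.06172. Doubling: P(τ_{4.23} ≤ 7.54) ≈ 2 · 0.06172 = 0.12344 ≈ 0.1234.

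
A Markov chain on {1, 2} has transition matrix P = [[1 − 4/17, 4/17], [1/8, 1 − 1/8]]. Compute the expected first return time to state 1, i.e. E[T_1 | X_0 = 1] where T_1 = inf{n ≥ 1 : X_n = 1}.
E[T_1 | X_0 = 1] = 1/π_1 = 49/17

For an irreducible recurrent Markov chain with stationary distribution π, E[T_i | X_0 = i] = 1/π_i (Kac's formula). Here π_1 = (1/8)/(4/17 + 1/8) = (1/8)/(49/136) = 17/49, so E[T_1 | X_0 = 1] = 1/π_1 = (4/17 + 1/8)/(1/8) = (49/136)/(1/8) = 49/17.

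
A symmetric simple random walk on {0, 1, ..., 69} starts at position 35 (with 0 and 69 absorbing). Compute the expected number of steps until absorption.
E[τ | X_0 = 35] = 1190

Let v_k = E[τ | X_0 = k]. Boundary: v_0 = v_69 = 0. Recurrence: v_k = 1 + (v_{k-1} + v_{k+1})/2 for 1 ≤ k ≤ 68. The particular solution to v_k − (v_{k-1} + v_{k+1})/2 = 1 is v_k = −k^2. Adding homogeneous solution A + B k and matching boundaries gives v_k = k (69 − k). Substituting k = 35: v_35 = 35 · 34 = 1190.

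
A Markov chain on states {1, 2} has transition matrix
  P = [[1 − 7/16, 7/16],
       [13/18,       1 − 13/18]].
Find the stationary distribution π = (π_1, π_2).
π_1 = 104/167, π_2 = 63/167

Solve πP = π with π_1 + π_2 = 1. From πP = π: π_1 · (1 − 7/16) + π_2 · 13/18 = π_1 ⇒ π_2 · 13/18 = π_1 · 7/16 ⇒ π_2/π_1 = (7/16)/(13/18) = 63/104. Together with π_1 + π_2 = 1:
  π_1 = (13/18)/(7/16 + 13/18) = (13/18)/(167/144) = 104/167,
  π_2 = (7/16)/(7/16 + 13/18) = (7/16)/(167/144) = 63/167.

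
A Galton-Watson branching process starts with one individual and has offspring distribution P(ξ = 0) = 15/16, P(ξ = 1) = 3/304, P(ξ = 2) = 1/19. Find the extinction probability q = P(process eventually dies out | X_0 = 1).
q = 1

Mean offspring μ = 0·15/16 + 1·3/304 + 2·1/19 = 35/304 ≤ 1. For μ ≤ 1 with offspring not concentrated at 1, the Galton-Watson process goes extinct almost surely, so q = 1.
(Algebraic check: The pgf is f(s) = 15/16 + 3/304·s + 1/19·s². The extinction probability q is the smallest fixed point of f in [0, 1]. Setting s = f(s):
  1/19·s² + (3/304 − 1)·s + 15/16 = 0
  1/19·s² − (15/16 + 1/19)·s + 15/16 = 0
which factors as (s − 1)·(1/19·s − 15/16) = 0, giving roots s = 1 and s = (15/16)/(1/19) = 285/16. Since 285/16 ≥ 1, the smallest root in [0, 1] is s = 1.)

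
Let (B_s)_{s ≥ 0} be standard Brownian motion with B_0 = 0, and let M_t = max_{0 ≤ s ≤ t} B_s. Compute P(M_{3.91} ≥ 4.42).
P(M_{3.91} ≥ 4.42) = 2·P(B_{3.91} ≥ 4.42) = 2(1 − Φ(4.42/√3.91)) ≈ 0.0254

By the reflection principle for Brownian motion, P(M_t ≥ a) = 2 · P(B_t ≥ a) for a ≥ 0. Since B_t ~ N(0, t), P(B_t ≥ 4.42) = 1 − Φ(4.42/√t) = 1 − Φ(4.42/√3.91) = 1 − Φ(2.2353). So
  P(M_{3.91} ≥ 4.42) = 2(1 − Φ(2.2353)) ≈ 0.0254.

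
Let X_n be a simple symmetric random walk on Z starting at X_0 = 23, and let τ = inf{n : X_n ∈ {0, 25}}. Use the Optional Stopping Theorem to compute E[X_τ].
E[X_τ] = 23

X_n is a martingale and τ is a bounded-mean stopping time (indeed τ is finite a.s. with bounded expectation since the walk is in a bounded region). By the OST, E[X_τ] = E[X_0] = 23. Equivalently: E[X_τ] = 25 · P(hit 25 first) + 0 · P(hit 0 first) = 25 · (23/25) = 23.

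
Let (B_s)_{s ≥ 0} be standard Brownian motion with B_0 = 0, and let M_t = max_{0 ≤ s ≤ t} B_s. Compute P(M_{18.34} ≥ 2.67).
P(M_{18.34} ≥ 2.67) = 2·P(B_{18.34} ≥ 2.67) = 2(1 − Φ(2.67/√18.34)) ≈ 0.5330

By the reflection principle for Brownian motion, P(M_t ≥ a) = 2 · P(B_t ≥ a) for a ≥ 0. Since B_t ~ N(0, t), P(B_t ≥ 2.67) = 1 − Φ(2.67/√t) = 1 − Φ(2.67/√18.34) = 1 − Φ(0.6235). So
  P(M_{18.34} ≥ 2.67) = 2(1 − Φ(0.6235)) ≈ 0.5330.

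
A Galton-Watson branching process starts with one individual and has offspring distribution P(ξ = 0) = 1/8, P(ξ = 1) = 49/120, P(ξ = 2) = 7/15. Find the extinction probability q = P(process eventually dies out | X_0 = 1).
q = 15/56

The pgf is f(s) = 1/8 + 49/120·s + 7/15·s². The extinction probability q is the smallest fixed point of f in [0, 1]. Setting s = f(s):
  7/15·s² + (49/120 − 1)·s + 1/8 = 0
  7/15·s² − (1/8 + 7/15)·s + 1/8 = 0
which factors as (s − 1)·(7/15·s − 1/8) = 0, giving roots s = 1 and s = (1/8)/(7/15) = 15/56.
Mean offspring μ = 49/120 + 2·7/15 = 161/120 > 1 (supercritical), so q < 1. The extinction probability is the smaller root: q = (1/8)/(7/15) = 15/56.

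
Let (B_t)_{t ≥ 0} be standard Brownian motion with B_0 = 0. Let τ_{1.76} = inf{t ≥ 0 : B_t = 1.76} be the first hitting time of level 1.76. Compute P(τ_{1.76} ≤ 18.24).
P(τ_{1.76} ≤ 18.24) = 2(1 − Φ(1.76/√18.24)) = 2(1 − Φ(0.4121)) ≈ 0.6803

By the reflection principle for standard BM, P(τ_b ≤ t) = 2 · P(B_t ≥ b). Since B_t ~ N(0, t), P(B_t ≥ 1.76) = 1 − Φ(1.76/√t) = 1 − Φ(1.76/√18.24) = 1 − Φ(0.4121) ≈ 0.34013. Doubling: P(τ_{1.76} ≤ 18.24) ≈ 2 · 0.34013 = 0.68026 ≈ 0.6803.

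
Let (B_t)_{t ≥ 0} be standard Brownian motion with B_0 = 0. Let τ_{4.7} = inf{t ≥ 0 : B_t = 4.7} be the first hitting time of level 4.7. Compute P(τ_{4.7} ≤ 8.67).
P(τ_{4.7} ≤ 8.67) = 2(1 − Φ(4.7/√8.67)) = 2(1 − Φ(1.5962)) ≈ 0.1104

By the reflection principle for standard BM, P(τ_b ≤ t) = 2 · P(B_t ≥ b). Since B_t ~ N(0, t), P(B_t ≥ 4.7) = 1 − Φ(4.7/√t) = 1 − Φ(4.7/√8.67) = 1 − Φ(1.5962) ≈ 0.05522. Doubling: P(τ_{4.7} ≤ 8.67) ≈ 2 · 0.05522 = 0.11044 ≈ 0.1104.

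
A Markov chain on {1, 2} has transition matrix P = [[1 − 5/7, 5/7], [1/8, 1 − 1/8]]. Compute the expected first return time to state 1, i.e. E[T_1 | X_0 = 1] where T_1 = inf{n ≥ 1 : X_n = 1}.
E[T_1 | X_0 = 1] = 1/π_1 = 47/7

For an irreducible recurrent Markov chain with stationary distribution π, E[T_i | X_0 = i] = 1/π_i (Kac's formula). Here π_1 = (1/8)/(5/7 + 1/8) = (1/8)/(47/56) = 7/47, so E[T_1 | X_0 = 1] = 1/π_1 = (5/7 + 1/8)/(1/8) = (47/56)/(1/8) = 47/7.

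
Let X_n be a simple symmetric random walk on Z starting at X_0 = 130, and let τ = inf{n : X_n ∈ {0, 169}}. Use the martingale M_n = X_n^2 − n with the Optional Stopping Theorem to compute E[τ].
E[τ] = 5070

M_n = X_n^2 − n is a martingale (since E[X_{n+1}^2 | F_n] = X_n^2 + 1). By OST (τ has finite mean in a bounded region), E[M_τ] = E[M_0] = X_0^2 − 0 = 130^2 = 16900. Also E[M_τ] = E[X_τ^2] − E[τ]. The walk exits at 0 or 169, with P(hit 169 first) = 130/169, so E[X_τ^2] = 169^2 · 130/169 + 0 = 21970. Thus E[τ] = E[X_τ^2] − E[M_τ] = 21970 − 16900 = 5070 = 130(169 − 130) = 5070.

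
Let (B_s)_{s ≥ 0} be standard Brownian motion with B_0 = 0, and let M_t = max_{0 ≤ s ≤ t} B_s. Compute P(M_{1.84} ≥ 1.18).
P(M_{1.84} ≥ 1.18) = 2·P(B_{1.84} ≥ 1.18) = 2(1 − Φ(1.18/√1.84)) ≈ 0.3844

By the reflection principle for Brownian motion, P(M_t ≥ a) = 2 · P(B_t ≥ a) for a ≥ 0. Since B_t ~ N(0, t), P(B_t ≥ 1.18) = 1 − Φ(1.18/√t) = 1 − Φ(1.18/√1.84) = 1 − Φ(0.8699). So
  P(M_{1.84} ≥ 1.18) = 2(1 − Φ(0.8699)) ≈ 0.3844.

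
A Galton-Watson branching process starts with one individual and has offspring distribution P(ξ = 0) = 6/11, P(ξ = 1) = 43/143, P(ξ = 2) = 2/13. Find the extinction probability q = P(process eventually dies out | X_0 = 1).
q = 1

Mean offspring μ = 0·6/11 + 1·43/143 + 2·2/13 = 87/143 ≤ 1. For μ ≤ 1 with offspring not concentrated at 1, the Galton-Watson process goes extinct almost surely, so q = 1.
(Algebraic check: The pgf is f(s) = 6/11 + 43/143·s + 2/13·s². The extinction probability q is the smallest fixed point of f in [0, 1]. Setting s = f(s):
  2/13·s² + (43/143 − 1)·s + 6/11 = 0
  2/13·s² − (6/11 + 2/13)·s + 6/11 = 0
which factors as (s − 1)·(2/13·s − 6/11) = 0, giving roots s = 1 and s = (6/11)/(2/13) = 39/11. Since 39/11 ≥ 1, the smallest root in [0, 1] is s = 1.)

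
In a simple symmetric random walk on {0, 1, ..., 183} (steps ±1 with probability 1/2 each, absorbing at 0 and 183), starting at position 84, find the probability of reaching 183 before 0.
P(hit 183 before 0) = 84/183 = 28/61

Let u_k = P(hit 183 before 0 | start at k). Then u_0 = 0, u_183 = 1, and u_k = u_{k-1}/2 + u_{k+1}/2 for 1 ≤ k ≤ 182. This harmonic recurrence is solved by u_k = k/183, giving u_84 = 84/183 = 28/61.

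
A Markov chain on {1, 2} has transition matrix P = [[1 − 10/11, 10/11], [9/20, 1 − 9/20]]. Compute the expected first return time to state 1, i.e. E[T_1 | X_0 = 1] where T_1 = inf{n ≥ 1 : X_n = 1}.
E[T_1 | X_0 = 1] = 1/π_1 = 299/99

For an irreducible recurrent Markov chain with stationary distribution π, E[T_i | X_0 = i] = 1/π_i (Kac's formula). Here π_1 = (9/20)/(10/11 + 9/20) = (9/20)/(299/220) = 99/299, so E[T_1 | X_0 = 1] = 1/π_1 = (10/11 + 9/20)/(9/20) = (299/220)/(9/20) = 299/99.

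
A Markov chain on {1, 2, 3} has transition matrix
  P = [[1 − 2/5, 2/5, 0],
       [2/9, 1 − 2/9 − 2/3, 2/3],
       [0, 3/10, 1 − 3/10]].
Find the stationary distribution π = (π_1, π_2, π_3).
π = (5/34, 9/34, 10/17)

This is a birth-death chain on three states, which satisfies detailed balance: π_1 · P_{12} = π_2 · P_{21} and π_2 · P_{23} = π_3 · P_{32}.
From π_1 · 2/5 = π_2 · 2/9: π_2/π_1 = (2/5)/(2/9) = 9/5.
From π_2 · 2/3 = π_3 · 3/10: π_3/π_2 = (2/3)/(3/10) = 20/9.
Take π_1 proportional to 1; then unnormalized π = (1, 9/5, 4). Normalize by dividing by the sum 34/5:
  π = (5/34, 9/34, 10/17).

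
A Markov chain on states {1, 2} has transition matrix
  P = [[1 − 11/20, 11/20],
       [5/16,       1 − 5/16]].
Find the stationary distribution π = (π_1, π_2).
π_1 = 25/69, π_2 = 44/69

Solve πP = π with π_1 + π_2 = 1. From πP = π: π_1 · (1 − 11/20) + π_2 · 5/16 = π_1 ⇒ π_2 · 5/16 = π_1 · 11/20 ⇒ π_2/π_1 = (11/20)/(5/16) = 44/25. Together with π_1 + π_2 = 1:
  π_1 = (5/16)/(11/20 + 5/16) = (5/16)/(69/80) = 25/69,
  π_2 = (11/20)/(11/20 + 5/16) = (11/20)/(69/80) = 44/69.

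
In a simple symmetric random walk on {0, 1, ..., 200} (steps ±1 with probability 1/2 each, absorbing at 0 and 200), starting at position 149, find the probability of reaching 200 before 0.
P(hit 200 before 0) = 149/200

Let u_k = P(hit 200 before 0 | start at k). Then u_0 = 0, u_200 = 1, and u_k = u_{k-1}/2 + u_{k+1}/2 for 1 ≤ k ≤ 199. This harmonic recurrence is solved by u_k = k/200, giving u_149 = 149/200.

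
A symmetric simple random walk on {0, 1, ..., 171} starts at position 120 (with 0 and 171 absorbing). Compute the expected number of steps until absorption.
E[τ | X_0 = 120] = 6120

Let v_k = E[τ | X_0 = k]. Boundary: v_0 = v_171 = 0. Recurrence: v_k = 1 + (v_{k-1} + v_{k+1})/2 for 1 ≤ k ≤ 170. The particular solution to v_k − (v_{k-1} + v_{k+1})/2 = 1 is v_k = −k^2. Adding homogeneous solution A + B k and matching boundaries gives v_k = k (171 − k). Substituting k = 120: v_120 = 120 · 51 = 6120.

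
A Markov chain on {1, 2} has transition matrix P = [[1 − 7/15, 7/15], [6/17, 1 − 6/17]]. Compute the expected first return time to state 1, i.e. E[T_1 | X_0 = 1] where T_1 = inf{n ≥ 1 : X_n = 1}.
E[T_1 | X_0 = 1] = 1/π_1 = 209/90

For an irreducible recurrent Markov chain with stationary distribution π, E[T_i | X_0 = i] = 1/π_i (Kac's formula). Here π_1 = (6/17)/(7/15 + 6/17) = (6/17)/(209/255) = 90/209, so E[T_1 | X_0 = 1] = 1/π_1 = (7/15 + 6/17)/(6/17) = (209/255)/(6/17) = 209/90.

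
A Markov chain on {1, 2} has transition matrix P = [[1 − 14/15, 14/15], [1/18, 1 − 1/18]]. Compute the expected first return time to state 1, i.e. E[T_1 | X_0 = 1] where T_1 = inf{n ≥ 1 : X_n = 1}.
E[T_1 | X_0 = 1] = 1/π_1 = 89/5

For an irreducible recurrent Markov chain with stationary distribution π, E[T_i | X_0 = i] = 1/π_i (Kac's formula). Here π_1 = (1/18)/(14/15 + 1/18) = (1/18)/(89/90) = 5/89, so E[T_1 | X_0 = 1] = 1/π_1 = (14/15 + 1/18)/(1/18) = (89/90)/(1/18) = 89/5.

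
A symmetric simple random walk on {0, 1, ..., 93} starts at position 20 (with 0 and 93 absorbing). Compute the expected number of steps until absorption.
E[τ | X_0 = 20] = 1460

Let v_k = E[τ | X_0 = k]. Boundary: v_0 = v_93 = 0. Recurrence: v_k = 1 + (v_{k-1} + v_{k+1})/2 for 1 ≤ k ≤ 92. The particular solution to v_k − (v_{k-1} + v_{k+1})/2 = 1 is v_k = −k^2. Adding homogeneous solution A + B k and matching boundaries gives v_k = k (93 − k). Substituting k = 20: v_20 = 20 · 73 = 1460.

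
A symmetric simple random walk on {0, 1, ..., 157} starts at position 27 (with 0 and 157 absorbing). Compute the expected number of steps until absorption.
E[τ | X_0 = 27] = 3510

Let v_k = E[τ | X_0 = k]. Boundary: v_0 = v_157 = 0. Recurrence: v_k = 1 + (v_{k-1} + v_{k+1})/2 for 1 ≤ k ≤ 156. The particular solution to v_k − (v_{k-1} + v_{k+1})/2 = 1 is v_k = −k^2. Adding homogeneous solution A + B k and matching boundaries gives v_k = k (157 − k). Substituting k = 27: v_27 = 27 · 130 = 3510.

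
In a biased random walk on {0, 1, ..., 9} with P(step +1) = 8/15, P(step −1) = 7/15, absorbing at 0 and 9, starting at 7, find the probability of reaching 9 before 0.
P(hit 9 before 0) = (1 − (7/8)^7) / (1 − (7/8)^9) = 81510976/93864121

Let u_k denote P(reach 9 before 0 | start at k). Boundary: u_0 = 0, u_9 = 1. Recurrence: u_k = 8/15·u_{k+1} + 7/15·u_{k-1} for 1 ≤ k ≤ 8. Try u_k = A + B·r^k with r = q/p = (7/15)/(8/15) = 7/8. Substitution satisfies the recurrence; boundary conditions give:
  u_k = (1 − r^k) / (1 − r^N) = (1 − (7/8)^7) / (1 − (7/8)^9) = 81510976/93864121.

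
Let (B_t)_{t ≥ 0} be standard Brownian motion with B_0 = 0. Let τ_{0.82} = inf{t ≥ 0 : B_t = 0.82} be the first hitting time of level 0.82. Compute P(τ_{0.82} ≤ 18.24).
P(τ_{0.82} ≤ 18.24) = 2(1 − Φ(0.82/√18.24)) = 2(1 − Φ(0.1920)) ≈ 0.8477

By the reflection principle for standard BM, P(τ_b ≤ t) = 2 · P(B_t ≥ b). Since B_t ~ N(0, t), P(B_t ≥ 0.82) = 1 − Φ(0.82/√t) = 1 − Φ(0.82/√18.24) = 1 − Φ(0.1920) ≈ 0.42387. Doubling: P(τ_{0.82} ≤ 18.24) ≈ 2 · 0.42387 = 0.84774 ≈ 0.8477.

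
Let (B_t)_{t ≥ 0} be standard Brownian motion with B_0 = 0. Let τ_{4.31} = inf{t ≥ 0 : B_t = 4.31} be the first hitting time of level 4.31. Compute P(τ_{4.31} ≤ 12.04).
P(τ_{4.31} ≤ 12.04) = 2(1 − Φ(4.31/√12.04)) = 2(1 − Φ(1.2421)) ≈ 0.2142

By the reflection principle for standard BM, P(τ_b ≤ t) = 2 · P(B_t ≥ b). Since B_t ~ N(0, t), P(B_t ≥ 4.31) = 1 − Φ(4.31/√t) = 1 − Φ(4.31/√12.04) = 1 − Φ(1.2421) ≈ 0.10710. Doubling: P(τ_{4.31} ≤ 12.04) ≈ 2 · 0.10710 = 0.21420 ≈ 0.2142.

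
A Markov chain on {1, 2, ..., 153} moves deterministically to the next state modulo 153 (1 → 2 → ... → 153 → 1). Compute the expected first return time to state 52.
E[T_52 | X_0 = 52] = 153

The chain cycles deterministically, so starting at state 52 it returns in exactly 153 steps. Equivalently, the stationary distribution is uniform π_j = 1/153 for every state j, so by Kac's formula E[T_52] = 1/π_52 = 153.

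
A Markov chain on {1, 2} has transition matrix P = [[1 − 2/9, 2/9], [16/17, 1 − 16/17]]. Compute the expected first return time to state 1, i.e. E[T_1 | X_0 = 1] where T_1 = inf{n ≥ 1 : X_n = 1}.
E[T_1 | X_0 = 1] = 1/π_1 = 89/72

For an irreducible recurrent Markov chain with stationary distribution π, E[T_i | X_0 = i] = 1/π_i (Kac's formula). Here π_1 = (16/17)/(2/9 + 16/17) = (16/17)/(178/153) = 72/89, so E[T_1 | X_0 = 1] = 1/π_1 = (2/9 + 16/17)/(16/17) = (178/153)/(16/17) = 89/72.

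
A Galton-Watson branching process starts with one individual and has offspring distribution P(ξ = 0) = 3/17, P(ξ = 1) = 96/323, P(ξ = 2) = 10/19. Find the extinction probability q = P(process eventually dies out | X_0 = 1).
q = 57/170

The pgf is f(s) = 3/17 + 96/323·s + 10/19·s². The extinction probability q is the smallest fixed point of f in [0, 1]. Setting s = f(s):
  10/19·s² + (96/323 − 1)·s + 3/17 = 0
  10/19·s² − (3/17 + 10/19)·s + 3/17 = 0
which factors as (s − 1)·(10/19·s − 3/17) = 0, giving roots s = 1 and s = (3/17)/(10/19) = 57/170.
Mean offspring μ = 96/323 + 2·10/19 = 436/323 > 1 (supercritical), so q < 1. The extinction probability is the smaller root: q = (3/17)/(10/19) = 57/170.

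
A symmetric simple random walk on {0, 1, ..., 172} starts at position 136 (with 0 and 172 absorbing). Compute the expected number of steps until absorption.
E[τ | X_0 = 136] = 4896

Let v_k = E[τ | X_0 = k]. Boundary: v_0 = v_172 = 0. Recurrence: v_k = 1 + (v_{k-1} + v_{k+1})/2 for 1 ≤ k ≤ 171. The particular solution to v_k − (v_{k-1} + v_{k+1})/2 = 1 is v_k = −k^2. Adding homogeneous solution A + B k and matching boundaries gives v_k = k (172 − k). Substituting k = 136: v_136 = 136 · 36 = 4896.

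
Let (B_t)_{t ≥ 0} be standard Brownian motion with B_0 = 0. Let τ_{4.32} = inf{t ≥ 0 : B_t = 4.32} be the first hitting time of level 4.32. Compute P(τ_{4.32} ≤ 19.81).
P(τ_{4.32} ≤ 19.81) = 2(1 − Φ(4.32/√19.81)) = 2(1 − Φ(0.9706)) ≈ 0.3317

By the reflection principle for standard BM, P(τ_b ≤ t) = 2 · P(B_t ≥ b). Since B_t ~ N(0, t), P(B_t ≥ 4.32) = 1 − Φ(4.32/√t) = 1 − Φ(4.32/√19.81) = 1 − Φ(0.9706) ≈ 0.16587. Doubling: P(τ_{4.32} ≤ 19.81) ≈ 2 · 0.16587 = 0.33174 ≈ 0.3317.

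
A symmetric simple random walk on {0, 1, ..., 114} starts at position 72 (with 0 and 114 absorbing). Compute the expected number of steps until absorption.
E[τ | X_0 = 72] = 3024

Let v_k = E[τ | X_0 = k]. Boundary: v_0 = v_114 = 0. Recurrence: v_k = 1 + (v_{k-1} + v_{k+1})/2 for 1 ≤ k ≤ 113. The particular solution to v_k − (v_{k-1} + v_{k+1})/2 = 1 is v_k = −k^2. Adding homogeneous solution A + B k and matching boundaries gives v_k = k (114 − k). Substituting k = 72: v_72 = 72 · 42 = 3024.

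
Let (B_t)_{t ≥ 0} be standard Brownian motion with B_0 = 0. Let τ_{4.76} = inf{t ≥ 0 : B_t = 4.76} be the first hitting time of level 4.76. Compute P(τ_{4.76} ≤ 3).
P(τ_{4.76} ≤ 3) = 2(1 − Φ(4.76/√3)) = 2(1 − Φ(2.7482)) ≈ 0.0060

By the reflection principle for standard BM, P(τ_b ≤ t) = 2 · P(B_t ≥ b). Since B_t ~ N(0, t), P(B_t ≥ 4.76) = 1 − Φ(4.76/√t) = 1 − Φ(4.76/√3) = 1 − Φ(2.7482) ≈ 0.00300. Doubling: P(τ_{4.76} ≤ 3) ≈ 2 · 0.00300 = 0.00600 ≈ 0.0060.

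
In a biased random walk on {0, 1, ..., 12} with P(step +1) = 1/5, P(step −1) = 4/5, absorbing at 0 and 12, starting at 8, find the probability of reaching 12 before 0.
P(hit 12 before 0) = (1 − (4)^8) / (1 − (4)^12) = 257/65793

Let u_k denote P(reach 12 before 0 | start at k). Boundary: u_0 = 0, u_12 = 1. Recurrence: u_k = 1/5·u_{k+1} + 4/5·u_{k-1} for 1 ≤ k ≤ 11. Try u_k = A + B·r^k with r = q/p = (4/5)/(1/5) = 4. Substitution satisfies the recurrence; boundary conditions give:
  u_k = (1 − r^k) / (1 − r^N) = (1 − (4)^8) / (1 − (4)^12) = 257/65793.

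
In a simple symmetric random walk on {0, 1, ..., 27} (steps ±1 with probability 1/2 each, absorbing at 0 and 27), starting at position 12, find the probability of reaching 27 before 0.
P(hit 27 before 0) = 12/27 = 4/9

Let u_k = P(hit 27 before 0 | start at k). Then u_0 = 0, u_27 = 1, and u_k = u_{k-1}/2 + u_{k+1}/2 for 1 ≤ k ≤ 26. This harmonic recurrence is solved by u_k = k/27, giving u_12 = 12/27 = 4/9.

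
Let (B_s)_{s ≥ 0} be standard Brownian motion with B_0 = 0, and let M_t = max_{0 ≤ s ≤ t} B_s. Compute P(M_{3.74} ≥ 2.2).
P(M_{3.74} ≥ 2.2) = 2·P(B_{3.74} ≥ 2.2) = 2(1 − Φ(2.2/√3.74)) ≈ 0.2553

By the reflection principle for Brownian motion, P(M_t ≥ a) = 2 · P(B_t ≥ a) for a ≥ 0. Since B_t ~ N(0, t), P(B_t ≥ 2.2) = 1 − Φ(2.2/√t) = 1 − Φ(2.2/√3.74) = 1 − Φ(1.1376). So
  P(M_{3.74} ≥ 2.2) = 2(1 − Φ(1.1376)) ≈ 0.2553.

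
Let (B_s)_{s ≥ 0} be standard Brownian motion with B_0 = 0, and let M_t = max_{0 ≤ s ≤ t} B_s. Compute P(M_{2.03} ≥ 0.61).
P(M_{2.03} ≥ 0.61) = 2·P(B_{2.03} ≥ 0.61) = 2(1 − Φ(0.61/√2.03)) ≈ 0.6686

By the reflection principle for Brownian motion, P(M_t ≥ a) = 2 · P(B_t ≥ a) for a ≥ 0. Since B_t ~ N(0, t), P(B_t ≥ 0.61) = 1 − Φ(0.61/√t) = 1 − Φ(0.61/√2.03) = 1 − Φ(0.4281). So
  P(M_{2.03} ≥ 0.61) = 2(1 − Φ(0.4281)) ≈ 0.6686.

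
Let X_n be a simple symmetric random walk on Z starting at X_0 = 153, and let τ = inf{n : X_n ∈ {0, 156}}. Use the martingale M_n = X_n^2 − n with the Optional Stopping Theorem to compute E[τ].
E[τ] = 459

M_n = X_n^2 − n is a martingale (since E[X_{n+1}^2 | F_n] = X_n^2 + 1). By OST (τ has finite mean in a bounded region), E[M_τ] = E[M_0] = X_0^2 − 0 = 153^2 = 23409. Also E[M_τ] = E[X_τ^2] − E[τ]. The walk exits at 0 or 156, with P(hit 156 first) = 153/156, so E[X_τ^2] = 156^2 · 153/156 + 0 = 23868. Thus E[τ] = E[X_τ^2] − E[M_τ] = 23868 − 23409 = 459 = 153(156 − 153) = 459.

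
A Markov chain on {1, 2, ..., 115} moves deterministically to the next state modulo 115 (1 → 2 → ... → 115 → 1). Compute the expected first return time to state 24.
E[T_24 | X_0 = 24] = 115

The chain cycles deterministically, so starting at state 24 it returns in exactly 115 steps. Equivalently, the stationary distribution is uniform π_j = 1/115 for every state j, so by Kac's formula E[T_24] = 1/π_24 = 115.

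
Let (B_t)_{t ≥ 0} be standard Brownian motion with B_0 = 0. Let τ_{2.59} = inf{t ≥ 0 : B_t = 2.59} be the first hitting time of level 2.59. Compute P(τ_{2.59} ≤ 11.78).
P(τ_{2.59} ≤ 11.78) = 2(1 − Φ(2.59/√11.78)) = 2(1 − Φ(0.7546)) ≈ 0.4505

By the reflection principle for standard BM, P(τ_b ≤ t) = 2 · P(B_t ≥ b). Since B_t ~ N(0, t), P(B_t ≥ 2.59) = 1 − Φ(2.59/√t) = 1 − Φ(2.59/√11.78) = 1 − Φ(0.7546) ≈ 0.22524. Doubling: P(τ_{2.59} ≤ 11.78) ≈ 2 · 0.22524 = 0.45048 ≈ 0.4505.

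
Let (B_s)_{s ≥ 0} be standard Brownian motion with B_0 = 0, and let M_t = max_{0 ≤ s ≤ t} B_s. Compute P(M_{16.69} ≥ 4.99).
P(M_{16.69} ≥ 4.99) = 2·P(B_{16.69} ≥ 4.99) = 2(1 − Φ(4.99/√16.69)) ≈ 0.2219

By the reflection principle for Brownian motion, P(M_t ≥ a) = 2 · P(B_t ≥ a) for a ≥ 0. Since B_t ~ N(0, t), P(B_t ≥ 4.99) = 1 − Φ(4.99/√t) = 1 − Φ(4.99/√16.69) = 1 − Φ(1.2214). So
  P(M_{16.69} ≥ 4.99) = 2(1 − Φ(1.2214)) ≈ 0.2219.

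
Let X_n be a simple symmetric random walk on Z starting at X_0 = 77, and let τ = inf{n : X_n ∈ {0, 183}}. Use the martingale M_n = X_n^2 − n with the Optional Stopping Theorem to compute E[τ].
E[τ] = 8162

M_n = X_n^2 − n is a martingale (since E[X_{n+1}^2 | F_n] = X_n^2 + 1). By OST (τ has finite mean in a bounded region), E[M_τ] = E[M_0] = X_0^2 − 0 = 77^2 = 5929. Also E[M_τ] = E[X_τ^2] − E[τ]. The walk exits at 0 or 183, with P(hit 183 first) = 77/183, so E[X_τ^2] = 183^2 · 77/183 + 0 = 14091. Thus E[τ] = E[X_τ^2] − E[M_τ] = 14091 − 5929 = 8162 = 77(183 − 77) = 8162.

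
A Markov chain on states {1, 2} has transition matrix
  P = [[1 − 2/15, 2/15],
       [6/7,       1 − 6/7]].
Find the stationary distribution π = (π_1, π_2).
π_1 = 45/52, π_2 = 7/52

Solve πP = π with π_1 + π_2 = 1. From πP = π: π_1 · (1 − 2/15) + π_2 · 6/7 = π_1 ⇒ π_2 · 6/7 = π_1 · 2/15 ⇒ π_2/π_1 = (2/15)/(6/7) = 7/45. Together with π_1 + π_2 = 1:
  π_1 = (6/7)/(2/15 + 6/7) = (6/7)/(104/105) = 45/52,
  π_2 = (2/15)/(2/15 + 6/7) = (2/15)/(104/105) = 7/52.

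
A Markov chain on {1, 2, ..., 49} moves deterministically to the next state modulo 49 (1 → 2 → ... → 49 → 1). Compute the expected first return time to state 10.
E[T_10 | X_0 = 10] = 49

The chain cycles deterministically, so starting at state 10 it returns in exactly 49 steps. Equivalently, the stationary distribution is uniform π_j = 1/49 for every state j, so by Kac's formula E[T_10] = 1/π_10 = 49.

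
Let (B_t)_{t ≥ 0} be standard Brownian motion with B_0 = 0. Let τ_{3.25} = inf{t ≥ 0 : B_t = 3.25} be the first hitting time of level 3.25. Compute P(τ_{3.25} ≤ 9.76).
P(τ_{3.25} ≤ 9.76) = 2(1 − Φ(3.25/√9.76)) = 2(1 − Φ(1.0403)) ≈ 0.2982

By the reflection principle for standard BM, P(τ_b ≤ t) = 2 · P(B_t ≥ b). Since B_t ~ N(0, t), P(B_t ≥ 3.25) = 1 − Φ(3.25/√t) = 1 − Φ(3.25/√9.76) = 1 − Φ(1.0403) ≈ 0.14910. Doubling: P(τ_{3.25} ≤ 9.76) ≈ 2 · 0.14910 = 0.29820 ≈ 0.2982.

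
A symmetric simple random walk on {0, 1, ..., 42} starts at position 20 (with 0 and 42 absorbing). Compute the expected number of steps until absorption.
E[τ | X_0 = 20] = 440

Let v_k = E[τ | X_0 = k]. Boundary: v_0 = v_42 = 0. Recurrence: v_k = 1 + (v_{k-1} + v_{k+1})/2 for 1 ≤ k ≤ 41. The particular solution to v_k − (v_{k-1} + v_{k+1})/2 = 1 is v_k = −k^2. Adding homogeneous solution A + B k and matching boundaries gives v_k = k (42 − k). Substituting k = 20: v_20 = 20 · 22 = 440.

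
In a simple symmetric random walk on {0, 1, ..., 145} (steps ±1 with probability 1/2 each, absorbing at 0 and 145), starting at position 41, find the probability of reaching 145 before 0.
P(hit 145 before 0) = 41/145

Let u_k = P(hit 145 before 0 | start at k). Then u_0 = 0, u_145 = 1, and u_k = u_{k-1}/2 + u_{k+1}/2 for 1 ≤ k ≤ 144. This harmonic recurrence is solved by u_k = k/145, giving u_41 = 41/145.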